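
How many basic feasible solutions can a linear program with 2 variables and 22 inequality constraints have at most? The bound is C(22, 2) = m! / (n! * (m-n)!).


Each vertex corresponds to some choice of n active constraints out of m, so the number of vertices is at most C(m, n) = m! / (n!(m-n)!).
m = 22, n = 2
Numerator: 22 * 21
Denominator: 2! = 2
C(22, 2) = 231


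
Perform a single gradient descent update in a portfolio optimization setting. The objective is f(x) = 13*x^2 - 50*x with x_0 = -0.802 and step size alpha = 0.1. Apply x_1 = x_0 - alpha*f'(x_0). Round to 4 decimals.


We compute the gradient at x_0 and apply the update.
f'(x) = 26*x - 50
f'(-0.802) = 26*-0.802 - 50 = -70.852
x_1 = -0.802 - 0.1*-70.852 = 6.2832


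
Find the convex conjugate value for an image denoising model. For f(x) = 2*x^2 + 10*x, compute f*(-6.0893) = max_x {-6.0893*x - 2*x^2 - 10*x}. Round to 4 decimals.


f*(y) = sup_x {y*x - a*x^2 - b*x} = sup_x {(y-b)*x - a*x^2}
FOC: (y - b) - 2a*x = 0 => x* = (y - b)/(2a)
x* = (-6.0893 - 10)/(2*2) = -4.0223
f*(-6.0893) = (y-b)^2/(4a) = (-6.0893 - 10)^2/(4*2)
= 258.8656/8 = 32.3582


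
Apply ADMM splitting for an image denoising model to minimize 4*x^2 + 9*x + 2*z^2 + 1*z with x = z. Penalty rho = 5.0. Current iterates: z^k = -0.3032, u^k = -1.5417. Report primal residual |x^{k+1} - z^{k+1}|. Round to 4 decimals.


ADMM iteration with rho = 5.0, z^k = -0.3032, u^k = -1.5417
Step 1: x-update.
Minimize 4*x^2 + 9*x + (5.0/2)*(x + 0.3032 - 1.5417)^2
FOC: (2*4 + 5.0)*x = -9 + 5.0*(-0.3032 + 1.5417)
x^{k+1} = -0.216
Step 2: z-update.
Minimize 2*z^2 + 1*z + (5.0/2)*(-0.216 - z - 1.5417)^2
FOC: (2*2 + 5.0)*z = -1 + 5.0*(-0.216 - 1.5417)
z^{k+1} = -1.0876
Step 3: u-update.
u^{k+1} = -1.5417 - 0.216 + 1.0876 = -0.6701
Step 4: Primal residual = |-0.216 + 1.0876| = 0.8716


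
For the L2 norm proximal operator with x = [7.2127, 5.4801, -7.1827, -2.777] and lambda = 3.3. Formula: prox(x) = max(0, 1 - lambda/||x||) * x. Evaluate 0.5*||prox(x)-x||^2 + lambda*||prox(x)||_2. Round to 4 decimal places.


Step 1: Compute ||x||.
||x|| = 11.8894
Step 2: Compute scaling factor.
scale = max(0, 1 - 3.3/11.8894) = 0.7224
Step 3: prox(x) = [5.2108, 3.9591, -5.1891, -2.0062]
||prox(x)|| = 8.5894
Step 4: Proximal objective.
0.5*||prox-x||^2 = 5.445
lambda*||prox|| = 28.345
Total = 33.79


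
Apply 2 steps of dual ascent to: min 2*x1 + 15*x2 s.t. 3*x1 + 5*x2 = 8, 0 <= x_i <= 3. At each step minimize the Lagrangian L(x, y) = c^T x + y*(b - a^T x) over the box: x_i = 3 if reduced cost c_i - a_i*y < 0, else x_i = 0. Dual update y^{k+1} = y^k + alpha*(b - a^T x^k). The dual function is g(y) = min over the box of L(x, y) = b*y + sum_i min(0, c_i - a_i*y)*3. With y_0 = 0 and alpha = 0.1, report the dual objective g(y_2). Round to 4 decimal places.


Dual ascent for LP: min 2*x1 + 15*x2, 3*x1 + 5*x2 = 8, 0 <= x_i <= 3
Step 1: y^k = 0.0, reduced costs: (2.0, 15.0)
  x^k = (0.0, 0.0), subgradient = b - a^T x = 8.0
  y^{k+1} = 0.0 + 0.1*8.0 = 0.8
Step 2: y^k = 0.8, reduced costs: (-0.4, 11.0)
  x^k = (3.0, 0.0), subgradient = b - a^T x = -1.0
  y^{k+1} = 0.8 + 0.1*-1.0 = 0.7
Dual objective at y_2 = 0.7: reduced costs (-0.1, 11.5), box minimizer x = (3.0, 0.0)
g(y_2) = b*y + (c1 - a1*y)*x1 + (c2 - a2*y)*x2 = 8*0.7 + (-0.1)*3.0 + 11.5*0.0 = 5.6 - 0.3 + 0.0 = 5.3


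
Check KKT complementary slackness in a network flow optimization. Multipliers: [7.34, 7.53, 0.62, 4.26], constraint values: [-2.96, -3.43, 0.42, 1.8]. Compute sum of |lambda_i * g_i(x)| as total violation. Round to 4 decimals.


KKT complementary slackness check:
lambda_1 * g_1 = 7.34 * -2.96 = -21.7264
lambda_2 * g_2 = 7.53 * -3.43 = -25.8279
lambda_3 * g_3 = 0.62 * 0.42 = 0.2604
lambda_4 * g_4 = 4.26 * 1.8 = 7.668
Total violation = 21.7264 + 25.8279 + 0.2604 + 7.668 = 55.4827


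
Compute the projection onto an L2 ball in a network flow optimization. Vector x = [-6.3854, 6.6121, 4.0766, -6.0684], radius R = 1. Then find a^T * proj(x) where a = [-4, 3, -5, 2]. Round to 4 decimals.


Step 1: Compute ||x|| (intermediates to 6 decimals).
||x|| = sqrt((-6.3854)^2 + 6.6121^2 + 4.0766^2 + (-6.0684)^2) = 11.744673
Step 2: Project.
Since ||x|| > R, scale = R/||x|| = 1/11.744673 = 0.085145, proj(x) = scale * x
proj(x) = [-0.543685, 0.562987, 0.347102, -0.516694]
Step 3: Dot product.
a^T * proj(x) = -4*(-0.543685) + 3*0.562987 - 5*0.347102 + 2*(-0.516694) = 1.0948


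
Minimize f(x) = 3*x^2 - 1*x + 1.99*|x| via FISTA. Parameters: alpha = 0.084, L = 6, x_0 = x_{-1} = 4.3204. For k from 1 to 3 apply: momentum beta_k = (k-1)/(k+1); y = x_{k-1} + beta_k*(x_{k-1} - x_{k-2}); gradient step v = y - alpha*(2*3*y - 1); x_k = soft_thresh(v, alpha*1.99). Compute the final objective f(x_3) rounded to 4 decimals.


FISTA on f(x) = 3*x^2 - 1*x + 1.99*|x|
L = 6, alpha = 0.084
Iteration 1: beta = 0.0, y = 4.3204 + 0.0*(4.3204 - 4.3204) = 4.3204
  grad(y) = 24.9224, v = y - alpha*grad = 2.2269
  prox(v) = soft_thresh(2.2269, 0.1672) = 2.0598
Iteration 2: beta = 0.3333, y = 2.0598 + 0.3333*(2.0598 - 4.3204) = 1.3062
  grad(y) = 6.8373, v = y - alpha*grad = 0.7319
  prox(v) = soft_thresh(0.7319, 0.1672) = 0.5647
Iteration 3: beta = 0.5, y = 0.5647 + 0.5*(0.5647 - 2.0598) = -0.1828
  grad(y) = -2.0968, v = y - alpha*grad = -0.0067
  prox(v) = soft_thresh(-0.0067, 0.1672) = 0.0
f(x_3) = 3*0.0^2 - 1*0.0 + 1.99*|0.0| = 0.0


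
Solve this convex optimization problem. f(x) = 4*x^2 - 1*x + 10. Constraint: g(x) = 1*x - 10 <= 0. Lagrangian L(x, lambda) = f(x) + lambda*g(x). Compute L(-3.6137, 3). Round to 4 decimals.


Step 1: Evaluate f(x).
f(-3.6137) = 4*(-3.6137)^2 - 1*(-3.6137) + 10 = 65.849
Step 2: Evaluate g(x).
g(-3.6137) = 1*-3.6137 - 10 = -13.6137
Step 3: Compute Lagrangian.
L = 65.849 + 3*-13.6137 = 25.0079


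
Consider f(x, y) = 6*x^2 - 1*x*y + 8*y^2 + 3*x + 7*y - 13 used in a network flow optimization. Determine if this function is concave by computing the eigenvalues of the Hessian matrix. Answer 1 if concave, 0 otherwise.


The Hessian of f(x,y) = 6*x^2 - 1*x*y + 8*y^2 + 3*x + 7*y - 13 is:
H = [[12, -1], [-1, 16]]
Trace = 12 + 16 = 28
Determinant = 12*16 - (-1)^2 = 191
Discriminant = (28)^2 - 4*191 = 20.0
Eigenvalues: lambda_1 = 11.7639, lambda_2 = 16.2361
The function is not concave.

0


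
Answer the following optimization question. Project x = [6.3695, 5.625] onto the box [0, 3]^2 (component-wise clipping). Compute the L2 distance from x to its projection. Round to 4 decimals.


Project each component onto [0, 3].
clip(6.3695) = 3.0, clip(5.625) = 3.0
Projection = [3.0, 3.0]
Squared diffs: [11.3535, 6.8906]
Distance = sqrt(18.2441) = 4.2713


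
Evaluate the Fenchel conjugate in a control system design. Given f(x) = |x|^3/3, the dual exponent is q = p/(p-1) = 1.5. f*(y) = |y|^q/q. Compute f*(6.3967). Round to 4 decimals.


The conjugate exponent q satisfies 1/p + 1/q = 1.
p = 3, so q = 3/(3 - 1) = 1.5
|y|^q = 6.3967^1.5 = 16.1783
f*(6.3967) = 16.1783 / 1.5 = 10.7856


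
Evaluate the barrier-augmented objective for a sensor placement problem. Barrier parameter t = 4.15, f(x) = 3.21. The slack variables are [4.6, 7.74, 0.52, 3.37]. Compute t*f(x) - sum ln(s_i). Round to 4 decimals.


Step 1: Compute log-barrier.
ln values: [1.5261, 2.0464, -0.6539, 1.2149]
phi = -(1.5261 + 2.0464 - 0.6539 + 1.2149) = -4.1334
Step 2: Compute augmented objective.
t*f(x) = 4.15*3.21 = 13.3215
Total = 13.3215 - 4.1334 = 9.1881


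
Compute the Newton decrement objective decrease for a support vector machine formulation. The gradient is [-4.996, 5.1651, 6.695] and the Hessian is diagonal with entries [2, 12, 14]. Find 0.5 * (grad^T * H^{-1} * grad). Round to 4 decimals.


Step 1: H is diagonal, so H^(-1) * g = [-2.498, 0.4304, 0.4782].
Step 2: g^T H^(-1) g = sum_i g_i^2 / H_ii
  = (-4.996)^2/2 + (5.1651)^2/12 + (6.695)^2/14
  = 12.48 + 2.2232 + 3.2016 = 17.9048
Step 3: Objective decrease = 0.5 * g^T H^(-1) g = 8.9524


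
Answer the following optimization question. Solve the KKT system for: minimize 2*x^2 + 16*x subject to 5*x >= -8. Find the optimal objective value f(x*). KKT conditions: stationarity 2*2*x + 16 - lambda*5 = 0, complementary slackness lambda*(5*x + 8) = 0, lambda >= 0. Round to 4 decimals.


Step 1: Try lambda = 0 (constraint inactive).
x_unc = -16/(2*2) = -4.0
Check: 5*-4.0 = -20.0 < -8 -- violated!
Step 2: Constraint must be active: 5*x = -8
x* = -8/5 = -1.6
lambda = (2*2*(-1.6) + 16)/5 = 1.92
Step 3: Compute optimal value.
f(x*) = 2*(-1.6)^2 + 16*(-1.6) = -20.48


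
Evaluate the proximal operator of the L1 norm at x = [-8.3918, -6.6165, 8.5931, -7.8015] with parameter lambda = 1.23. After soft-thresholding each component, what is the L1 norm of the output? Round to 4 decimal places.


Soft-thresholding with lambda = 1.23:
prox(-8.3918) = sign(-8.3918)*max(|-8.3918| - 1.23, 0) = -7.1618
prox(-6.6165) = sign(-6.6165)*max(|-6.6165| - 1.23, 0) = -5.3865
prox(8.5931) = sign(8.5931)*max(|8.5931| - 1.23, 0) = 7.3631
prox(-7.8015) = sign(-7.8015)*max(|-7.8015| - 1.23, 0) = -6.5715
prox(x) = [-7.1618, -5.3865, 7.3631, -6.5715]
||prox(x)||_1 = 7.1618 + 5.3865 + 7.3631 + 6.5715 = 26.4829


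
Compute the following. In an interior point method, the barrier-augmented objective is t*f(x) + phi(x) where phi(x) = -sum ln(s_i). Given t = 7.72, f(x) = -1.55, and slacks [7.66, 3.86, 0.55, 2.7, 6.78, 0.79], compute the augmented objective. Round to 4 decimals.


Step 1: Compute log-barrier.
ln values: [2.036, 1.3507, -0.5978, 0.9933, 1.914, -0.2357]
phi = -(2.036 + 1.3507 - 0.5978 + 0.9933 + 1.914 - 0.2357) = -5.4603
Step 2: Compute augmented objective.
t*f(x) = 7.72*-1.55 = -11.966
Total = -11.966 - 5.4603 = -17.4263


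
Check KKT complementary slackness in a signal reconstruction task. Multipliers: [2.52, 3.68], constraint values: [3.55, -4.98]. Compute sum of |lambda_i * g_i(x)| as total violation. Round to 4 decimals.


KKT complementary slackness check:
lambda_1 * g_1 = 2.52 * 3.55 = 8.946
lambda_2 * g_2 = 3.68 * -4.98 = -18.3264
Total violation = 8.946 + 18.3264 = 27.2724


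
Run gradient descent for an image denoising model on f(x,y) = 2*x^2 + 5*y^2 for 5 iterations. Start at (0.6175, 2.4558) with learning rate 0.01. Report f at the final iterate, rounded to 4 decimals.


Gradient descent on f(x,y) = 2*x^2 + 5*y^2.
Starting point: (0.6175, 2.4558), alpha = 0.01
Step 1: grad_x = 2*2*0.6175 = 2.47, grad_y = 2*5*2.4558 = 24.558
  x_1 = 0.6175 - 0.01*2.47 = 0.5928
  y_1 = 2.4558 - 0.01*24.558 = 2.2102
Step 2: grad_x = 2*2*0.5928 = 2.3712, grad_y = 2*5*2.2102 = 22.1022
  x_2 = 0.5928 - 0.01*2.3712 = 0.5691
  y_2 = 2.2102 - 0.01*22.1022 = 1.9892
Step 3: grad_x = 2*2*0.5691 = 2.2764, grad_y = 2*5*1.9892 = 19.892
  x_3 = 0.5691 - 0.01*2.2764 = 0.5463
  y_3 = 1.9892 - 0.01*19.892 = 1.7903
Step 4: grad_x = 2*2*0.5463 = 2.1853, grad_y = 2*5*1.7903 = 17.9028
  x_4 = 0.5463 - 0.01*2.1853 = 0.5245
  y_4 = 1.7903 - 0.01*17.9028 = 1.6113
Step 5: grad_x = 2*2*0.5245 = 2.0979, grad_y = 2*5*1.6113 = 16.1125
  x_5 = 0.5245 - 0.01*2.0979 = 0.5035
  y_5 = 1.6113 - 0.01*16.1125 = 1.4501
f(0.5035, 1.4501) = 2*0.5035^2 + 5*1.4501^2 = 11.0213


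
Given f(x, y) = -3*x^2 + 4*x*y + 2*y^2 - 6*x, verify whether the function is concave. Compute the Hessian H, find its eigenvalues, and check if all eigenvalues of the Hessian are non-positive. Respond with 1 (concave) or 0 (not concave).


The Hessian of f(x,y) = -3*x^2 + 4*x*y + 2*y^2 - 6*x is:
H = [[-6, 4], [4, 4]]
Trace = -6 + 4 = -2
Determinant = -6*4 - (4)^2 = -40
Discriminant = (-2)^2 - 4*-40 = 164.0
Eigenvalues: lambda_1 = -7.4031, lambda_2 = 5.4031
The function is not concave.

0


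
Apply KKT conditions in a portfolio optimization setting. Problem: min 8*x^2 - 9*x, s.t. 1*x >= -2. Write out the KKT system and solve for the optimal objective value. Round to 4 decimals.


Step 1: Try lambda = 0 (constraint inactive).
Stationarity: 2*8*x - 9 = 0
x* = 9/(2*8) = 0.5625
Check constraint: 1*0.5625 = 0.5625 >= -2 -- satisfied.
Step 2: Compute optimal value.
f(x*) = 8*0.5625^2 - 9*0.5625 = -2.5313


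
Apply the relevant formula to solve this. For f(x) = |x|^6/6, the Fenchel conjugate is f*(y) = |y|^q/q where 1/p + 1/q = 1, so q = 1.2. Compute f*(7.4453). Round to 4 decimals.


The conjugate exponent q satisfies 1/p + 1/q = 1.
p = 6, so q = 6/(6 - 1) = 1.2
|y|^q = 7.4453^1.2 = 11.1239
f*(7.4453) = 11.1239 / 1.2 = 9.27


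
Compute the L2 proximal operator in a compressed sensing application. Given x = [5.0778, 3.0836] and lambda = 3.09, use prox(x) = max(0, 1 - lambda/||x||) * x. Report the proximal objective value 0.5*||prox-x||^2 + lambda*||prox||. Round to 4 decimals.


Step 1: Compute ||x||.
||x|| = 5.9408
Step 2: Compute scaling factor.
scale = max(0, 1 - 3.09/5.9408) = 0.4799
Step 3: prox(x) = [2.4367, 1.4797]
||prox(x)|| = 2.8508
Step 4: Proximal objective.
0.5*||prox-x||^2 = 4.7741
lambda*||prox|| = 8.809
Total = 13.5829


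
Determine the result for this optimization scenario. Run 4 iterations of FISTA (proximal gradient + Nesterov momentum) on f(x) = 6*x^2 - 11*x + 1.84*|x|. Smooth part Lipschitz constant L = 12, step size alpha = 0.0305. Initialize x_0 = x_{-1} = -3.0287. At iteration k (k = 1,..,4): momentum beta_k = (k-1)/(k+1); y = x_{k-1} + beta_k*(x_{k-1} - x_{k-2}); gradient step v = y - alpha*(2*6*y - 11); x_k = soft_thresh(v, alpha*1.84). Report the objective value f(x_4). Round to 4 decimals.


FISTA on f(x) = 6*x^2 - 11*x + 1.84*|x|
L = 12, alpha = 0.0305
Iteration 1: beta = 0.0, y = -3.0287 + 0.0*(-3.0287 + 3.0287) = -3.0287
  grad(y) = -47.3444, v = y - alpha*grad = -1.5847
  prox(v) = soft_thresh(-1.5847, 0.0561) = -1.5286
Iteration 2: beta = 0.3333, y = -1.5286 + 0.3333*(-1.5286 + 3.0287) = -1.0285
  grad(y) = -23.3424, v = y - alpha*grad = -0.3166
  prox(v) = soft_thresh(-0.3166, 0.0561) = -0.2605
Iteration 3: beta = 0.5, y = -0.2605 + 0.5*(-0.2605 + 1.5286) = 0.3736
  grad(y) = -6.517, v = y - alpha*grad = 0.5724
  prox(v) = soft_thresh(0.5724, 0.0561) = 0.5162
Iteration 4: beta = 0.6, y = 0.5162 + 0.6*(0.5162 + 0.2605) = 0.9823
  grad(y) = 0.787, v = y - alpha*grad = 0.9582
  prox(v) = soft_thresh(0.9582, 0.0561) = 0.9021
f(x_4) = 6*0.9021^2 - 11*0.9021 + 1.84*|0.9021| = -3.3805


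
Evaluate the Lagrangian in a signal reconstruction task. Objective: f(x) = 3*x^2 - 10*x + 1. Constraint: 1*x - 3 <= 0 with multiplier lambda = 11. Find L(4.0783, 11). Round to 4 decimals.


Step 1: Evaluate f(x).
f(4.0783) = 3*4.0783^2 - 10*4.0783 + 1 = 10.1146
Step 2: Evaluate g(x).
g(4.0783) = 1*4.0783 - 3 = 1.0783
Step 3: Compute Lagrangian.
L = 10.1146 + 11*1.0783 = 21.9759


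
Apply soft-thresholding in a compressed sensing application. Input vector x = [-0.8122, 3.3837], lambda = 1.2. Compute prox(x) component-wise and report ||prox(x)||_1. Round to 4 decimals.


Soft-thresholding with lambda = 1.2:
prox(-0.8122) = sign(-0.8122)*max(|-0.8122| - 1.2, 0) = 0.0
prox(3.3837) = sign(3.3837)*max(|3.3837| - 1.2, 0) = 2.1837
prox(x) = [0.0, 2.1837]
||prox(x)||_1 = 0.0 + 2.1837 = 2.1837


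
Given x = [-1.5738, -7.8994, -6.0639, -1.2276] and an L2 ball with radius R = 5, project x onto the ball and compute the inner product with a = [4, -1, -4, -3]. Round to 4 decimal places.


Step 1: Compute ||x|| (intermediates to 6 decimals).
||x|| = sqrt((-1.5738)^2 + (-7.8994)^2 + (-6.0639)^2 + (-1.2276)^2) = 10.156537
Step 2: Project.
Since ||x|| > R, scale = R/||x|| = 5/10.156537 = 0.492294, proj(x) = scale * x
proj(x) = [-0.774772, -3.888827, -2.985222, -0.60434]
Step 3: Dot product.
a^T * proj(x) = 4*(-0.774772) - 1*(-3.888827) - 4*(-2.985222) - 3*(-0.60434) = 14.5436


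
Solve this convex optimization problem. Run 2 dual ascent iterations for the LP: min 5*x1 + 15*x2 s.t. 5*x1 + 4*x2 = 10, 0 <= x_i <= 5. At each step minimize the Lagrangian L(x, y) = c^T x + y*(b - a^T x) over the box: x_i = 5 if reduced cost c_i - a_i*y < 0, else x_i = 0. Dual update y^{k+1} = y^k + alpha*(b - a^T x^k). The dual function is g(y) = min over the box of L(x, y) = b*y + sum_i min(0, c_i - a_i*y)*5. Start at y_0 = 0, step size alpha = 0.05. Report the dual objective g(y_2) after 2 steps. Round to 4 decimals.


Dual ascent for LP: min 5*x1 + 15*x2, 5*x1 + 4*x2 = 10, 0 <= x_i <= 5
Step 1: y^k = 0.0, reduced costs: (5.0, 15.0)
  x^k = (0.0, 0.0), subgradient = b - a^T x = 10.0
  y^{k+1} = 0.0 + 0.05*10.0 = 0.5
Step 2: y^k = 0.5, reduced costs: (2.5, 13.0)
  x^k = (0.0, 0.0), subgradient = b - a^T x = 10.0
  y^{k+1} = 0.5 + 0.05*10.0 = 1.0
Dual objective at y_2 = 1.0: reduced costs (0.0, 11.0), box minimizer x = (0.0, 0.0)
g(y_2) = b*y + (c1 - a1*y)*x1 + (c2 - a2*y)*x2 = 10*1.0 + 0.0*0.0 + 11.0*0.0 = 10.0 + 0.0 + 0.0 = 10.0


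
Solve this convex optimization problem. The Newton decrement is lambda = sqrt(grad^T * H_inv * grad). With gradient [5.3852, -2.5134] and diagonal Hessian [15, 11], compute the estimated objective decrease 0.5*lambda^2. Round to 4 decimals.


Step 1: H is diagonal, so H^(-1) * g = [0.359, -0.2285].
Step 2: g^T H^(-1) g = sum_i g_i^2 / H_ii
  = (5.3852)^2/15 + (-2.5134)^2/11
  = 1.9334 + 0.5743 = 2.5076
Step 3: Objective decrease = 0.5 * g^T H^(-1) g = 1.2538


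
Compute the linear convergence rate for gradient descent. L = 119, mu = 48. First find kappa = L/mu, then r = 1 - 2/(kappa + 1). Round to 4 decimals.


Step 1: Compute the condition number.
kappa = L/mu = 119/48 = 2.4792
Step 2: Compute the convergence rate.
r = 1 - 2/(kappa + 1) = 1 - 2*mu/(L + mu) = (L - mu)/(L + mu) = 71/167 = 0.4251


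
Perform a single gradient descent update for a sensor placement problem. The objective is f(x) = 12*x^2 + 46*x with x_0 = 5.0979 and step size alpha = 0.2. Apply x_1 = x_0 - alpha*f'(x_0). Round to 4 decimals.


We compute the gradient at x_0 and apply the update.
f'(x) = 24*x + 46
f'(5.0979) = 24*5.0979 + 46 = 168.3496
x_1 = 5.0979 - 0.2*168.3496 = -28.572


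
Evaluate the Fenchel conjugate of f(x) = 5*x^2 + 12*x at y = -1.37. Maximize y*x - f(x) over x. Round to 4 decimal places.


f*(y) = sup_x {y*x - a*x^2 - b*x} = sup_x {(y-b)*x - a*x^2}
FOC: (y - b) - 2a*x = 0 => x* = (y - b)/(2a)
x* = (-1.37 - 12)/(2*5) = -1.337
f*(-1.37) = (y-b)^2/(4a) = (-1.37 - 12)^2/(4*5)
= 178.7569/20 = 8.9378


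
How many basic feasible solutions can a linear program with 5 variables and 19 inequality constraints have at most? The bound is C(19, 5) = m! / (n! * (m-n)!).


Each vertex corresponds to some choice of n active constraints out of m, so the number of vertices is at most C(m, n) = m! / (n!(m-n)!).
m = 19, n = 5
Numerator: 19 * 18 * 17 * 16 * 15
Denominator: 5! = 120
C(19, 5) = 11628


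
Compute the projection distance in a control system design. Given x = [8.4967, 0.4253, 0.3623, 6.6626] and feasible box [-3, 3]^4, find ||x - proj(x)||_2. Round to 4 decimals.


Project each component onto [-3, 3].
clip(8.4967) = 3.0, clip(0.4253) = 0.4253, clip(0.3623) = 0.3623, clip(6.6626) = 3.0
Projection = [3.0, 0.4253, 0.3623, 3.0]
Squared diffs: [30.2137, 0.0, 0.0, 13.4146]
Distance = sqrt(43.6283) = 6.6052


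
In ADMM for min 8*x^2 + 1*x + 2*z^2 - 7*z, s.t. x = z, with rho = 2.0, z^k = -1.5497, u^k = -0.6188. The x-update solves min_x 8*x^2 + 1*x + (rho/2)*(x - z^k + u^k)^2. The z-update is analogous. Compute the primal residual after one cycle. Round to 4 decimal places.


ADMM iteration with rho = 2.0, z^k = -1.5497, u^k = -0.6188
Step 1: x-update.
Minimize 8*x^2 + 1*x + (2.0/2)*(x + 1.5497 - 0.6188)^2
FOC: (2*8 + 2.0)*x = -1 + 2.0*(-1.5497 + 0.6188)
x^{k+1} = -0.159
Step 2: z-update.
Minimize 2*z^2 - 7*z + (2.0/2)*(-0.159 - z - 0.6188)^2
FOC: (2*2 + 2.0)*z = 7 + 2.0*(-0.159 - 0.6188)
z^{k+1} = 0.9074
Step 3: u-update.
u^{k+1} = -0.6188 - 0.159 - 0.9074 = -1.6852
Step 4: Primal residual = |-0.159 - 0.9074| = 1.0664


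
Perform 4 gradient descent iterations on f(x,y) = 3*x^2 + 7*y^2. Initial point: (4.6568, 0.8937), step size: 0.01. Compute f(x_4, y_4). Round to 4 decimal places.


Gradient descent on f(x,y) = 3*x^2 + 7*y^2.
Starting point: (4.6568, 0.8937), alpha = 0.01
Step 1: grad_x = 2*3*4.6568 = 27.9408, grad_y = 2*7*0.8937 = 12.5118
  x_1 = 4.6568 - 0.01*27.9408 = 4.3774
  y_1 = 0.8937 - 0.01*12.5118 = 0.7686
Step 2: grad_x = 2*3*4.3774 = 26.2644, grad_y = 2*7*0.7686 = 10.7601
  x_2 = 4.3774 - 0.01*26.2644 = 4.1147
  y_2 = 0.7686 - 0.01*10.7601 = 0.661
Step 3: grad_x = 2*3*4.1147 = 24.6885, grad_y = 2*7*0.661 = 9.2537
  x_3 = 4.1147 - 0.01*24.6885 = 3.8679
  y_3 = 0.661 - 0.01*9.2537 = 0.5684
Step 4: grad_x = 2*3*3.8679 = 23.2072, grad_y = 2*7*0.5684 = 7.9582
  x_4 = 3.8679 - 0.01*23.2072 = 3.6358
  y_4 = 0.5684 - 0.01*7.9582 = 0.4889
f(3.6358, 0.4889) = 3*3.6358^2 + 7*0.4889^2 = 41.3298


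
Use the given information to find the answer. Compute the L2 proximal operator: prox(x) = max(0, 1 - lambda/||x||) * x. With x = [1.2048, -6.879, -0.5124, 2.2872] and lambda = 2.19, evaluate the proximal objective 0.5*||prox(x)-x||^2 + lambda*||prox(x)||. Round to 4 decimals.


Step 1: Compute ||x||.
||x|| = 7.3665
Step 2: Compute scaling factor.
scale = max(0, 1 - 2.19/7.3665) = 0.7027
Step 3: prox(x) = [0.8466, -4.8339, -0.3601, 1.6072]
||prox(x)|| = 5.1765
Step 4: Proximal objective.
0.5*||prox-x||^2 = 2.3981
lambda*||prox|| = 11.3365
Total = 13.7347


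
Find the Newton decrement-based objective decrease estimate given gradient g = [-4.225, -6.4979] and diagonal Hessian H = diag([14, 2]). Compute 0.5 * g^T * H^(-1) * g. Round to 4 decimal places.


Step 1: H is diagonal, so H^(-1) * g = [-0.3018, -3.249].
Step 2: g^T H^(-1) g = sum_i g_i^2 / H_ii
  = (-4.225)^2/14 + (-6.4979)^2/2
  = 1.275 + 21.1114 = 22.3864
Step 3: Objective decrease = 0.5 * g^T H^(-1) g = 11.1932


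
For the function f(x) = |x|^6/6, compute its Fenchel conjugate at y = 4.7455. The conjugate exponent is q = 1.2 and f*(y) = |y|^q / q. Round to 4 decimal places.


The conjugate exponent q satisfies 1/p + 1/q = 1.
p = 6, so q = 6/(6 - 1) = 1.2
|y|^q = 4.7455^1.2 = 6.4795
f*(4.7455) = 6.4795 / 1.2 = 5.3995


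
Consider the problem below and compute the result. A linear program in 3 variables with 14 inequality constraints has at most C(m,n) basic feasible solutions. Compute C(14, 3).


Each vertex corresponds to some choice of n active constraints out of m, so the number of vertices is at most C(m, n) = m! / (n!(m-n)!).
m = 14, n = 3
Numerator: 14 * 13 * 12
Denominator: 3! = 6
C(14, 3) = 364


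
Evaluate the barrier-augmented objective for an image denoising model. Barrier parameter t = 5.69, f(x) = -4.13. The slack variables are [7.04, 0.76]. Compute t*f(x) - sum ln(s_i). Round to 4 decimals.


Step 1: Compute log-barrier.
ln values: [1.9516, -0.2744]
phi = -(1.9516 - 0.2744) = -1.6772
Step 2: Compute augmented objective.
t*f(x) = 5.69*-4.13 = -23.4997
Total = -23.4997 - 1.6772 = -25.1769


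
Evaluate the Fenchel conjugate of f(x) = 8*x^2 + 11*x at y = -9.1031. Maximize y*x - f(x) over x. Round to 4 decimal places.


f*(y) = sup_x {y*x - a*x^2 - b*x} = sup_x {(y-b)*x - a*x^2}
FOC: (y - b) - 2a*x = 0 => x* = (y - b)/(2a)
x* = (-9.1031 - 11)/(2*8) = -1.2564
f*(-9.1031) = (y-b)^2/(4a) = (-9.1031 - 11)^2/(4*8)
= 404.1346/32 = 12.6292


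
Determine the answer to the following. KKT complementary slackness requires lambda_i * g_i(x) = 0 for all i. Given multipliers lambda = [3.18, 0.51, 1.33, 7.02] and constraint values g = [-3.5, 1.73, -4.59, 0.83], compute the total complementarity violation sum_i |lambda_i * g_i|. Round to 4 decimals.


KKT complementary slackness check:
lambda_1 * g_1 = 3.18 * -3.5 = -11.13
lambda_2 * g_2 = 0.51 * 1.73 = 0.8823
lambda_3 * g_3 = 1.33 * -4.59 = -6.1047
lambda_4 * g_4 = 7.02 * 0.83 = 5.8266
Total violation = 11.13 + 0.8823 + 6.1047 + 5.8266 = 23.9436


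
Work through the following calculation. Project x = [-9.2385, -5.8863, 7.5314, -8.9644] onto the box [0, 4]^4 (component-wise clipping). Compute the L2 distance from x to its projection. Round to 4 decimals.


Project each component onto [0, 4].
clip(-9.2385) = 0.0, clip(-5.8863) = 0.0, clip(7.5314) = 4.0, clip(-8.9644) = 0.0
Projection = [0.0, 0.0, 4.0, 0.0]
Squared diffs: [85.3499, 34.6485, 12.4708, 80.3605]
Distance = sqrt(212.8297) = 14.5887


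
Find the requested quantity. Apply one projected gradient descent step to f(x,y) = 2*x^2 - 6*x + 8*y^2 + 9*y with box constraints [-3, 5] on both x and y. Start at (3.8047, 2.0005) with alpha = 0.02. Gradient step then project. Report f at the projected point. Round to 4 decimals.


Step 1: Compute gradient at (3.8047, 2.0005).
grad_x = 2*2*3.8047 - 6 = 9.2188
grad_y = 2*8*2.0005 + 9 = 41.008
Step 2: Gradient step.
x_raw = 3.8047 - 0.02*9.2188 = 3.6203
y_raw = 2.0005 - 0.02*41.008 = 1.1803
Step 3: Project onto [-3, 5].
x_proj = clip(3.6203) = 3.6203
y_proj = clip(1.1803) = 1.1803
Step 4: Evaluate f.
f(3.6203, 1.1803) = 26.2602


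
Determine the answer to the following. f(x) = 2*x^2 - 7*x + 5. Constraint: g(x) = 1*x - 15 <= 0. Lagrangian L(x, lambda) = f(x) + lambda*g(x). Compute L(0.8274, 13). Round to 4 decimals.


Step 1: Evaluate f(x).
f(0.8274) = 2*0.8274^2 - 7*0.8274 + 5 = 0.5774
Step 2: Evaluate g(x).
g(0.8274) = 1*0.8274 - 15 = -14.1726
Step 3: Compute Lagrangian.
L = 0.5774 + 13*-14.1726 = -183.6664


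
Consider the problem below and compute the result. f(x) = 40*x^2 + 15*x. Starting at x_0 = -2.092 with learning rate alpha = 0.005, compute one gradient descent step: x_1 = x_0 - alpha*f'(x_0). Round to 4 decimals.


We compute the gradient at x_0 and apply the update.
f'(x) = 80*x + 15
f'(-2.092) = 80*-2.092 + 15 = -152.36
x_1 = -2.092 - 0.005*-152.36 = -1.3302


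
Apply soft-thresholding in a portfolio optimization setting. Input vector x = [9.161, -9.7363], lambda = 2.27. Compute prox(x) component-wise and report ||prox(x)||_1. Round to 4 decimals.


Soft-thresholding with lambda = 2.27:
prox(9.161) = sign(9.161)*max(|9.161| - 2.27, 0) = 6.891
prox(-9.7363) = sign(-9.7363)*max(|-9.7363| - 2.27, 0) = -7.4663
prox(x) = [6.891, -7.4663]
||prox(x)||_1 = 6.891 + 7.4663 = 14.3573


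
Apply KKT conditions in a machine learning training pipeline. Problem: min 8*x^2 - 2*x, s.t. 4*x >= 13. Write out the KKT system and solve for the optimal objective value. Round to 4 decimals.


Step 1: Try lambda = 0 (constraint inactive).
x_unc = 2/(2*8) = 0.125
Check: 4*0.125 = 0.5 < 13 -- violated!
Step 2: Constraint must be active: 4*x = 13
x* = 13/4 = 3.25
lambda = (2*8*3.25 - 2)/4 = 12.5
Step 3: Compute optimal value.
f(x*) = 8*3.25^2 - 2*3.25 = 78.0


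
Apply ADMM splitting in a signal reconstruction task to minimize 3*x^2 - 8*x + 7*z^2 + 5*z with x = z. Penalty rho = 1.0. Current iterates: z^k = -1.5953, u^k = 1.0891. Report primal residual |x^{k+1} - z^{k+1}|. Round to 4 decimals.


ADMM iteration with rho = 1.0, z^k = -1.5953, u^k = 1.0891
Step 1: x-update.
Minimize 3*x^2 - 8*x + (1.0/2)*(x + 1.5953 + 1.0891)^2
FOC: (2*3 + 1.0)*x = 8 + 1.0*(-1.5953 - 1.0891)
x^{k+1} = 0.7594
Step 2: z-update.
Minimize 7*z^2 + 5*z + (1.0/2)*(0.7594 - z + 1.0891)^2
FOC: (2*7 + 1.0)*z = -5 + 1.0*(0.7594 + 1.0891)
z^{k+1} = -0.2101
Step 3: u-update.
u^{k+1} = 1.0891 + 0.7594 + 0.2101 = 2.0586
Step 4: Primal residual = |0.7594 + 0.2101| = 0.9695


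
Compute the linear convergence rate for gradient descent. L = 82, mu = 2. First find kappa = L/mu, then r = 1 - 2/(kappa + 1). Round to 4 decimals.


Step 1: Compute the condition number.
kappa = L/mu = 82/2 = 41.0
Step 2: Compute the convergence rate.
r = 1 - 2/(kappa + 1) = 1 - 2*mu/(L + mu) = (L - mu)/(L + mu) = 80/84 = 0.9524


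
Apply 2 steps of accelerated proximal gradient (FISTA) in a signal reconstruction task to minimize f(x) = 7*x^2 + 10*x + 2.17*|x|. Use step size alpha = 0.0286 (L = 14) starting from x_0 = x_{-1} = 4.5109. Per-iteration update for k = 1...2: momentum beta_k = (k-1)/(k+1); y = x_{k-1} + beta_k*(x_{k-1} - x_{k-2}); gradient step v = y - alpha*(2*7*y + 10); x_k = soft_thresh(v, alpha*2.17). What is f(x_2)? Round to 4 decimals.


FISTA on f(x) = 7*x^2 + 10*x + 2.17*|x|
L = 14, alpha = 0.0286
Iteration 1: beta = 0.0, y = 4.5109 + 0.0*(4.5109 - 4.5109) = 4.5109
  grad(y) = 73.1526, v = y - alpha*grad = 2.4187
  prox(v) = soft_thresh(2.4187, 0.0621) = 2.3567
Iteration 2: beta = 0.3333, y = 2.3567 + 0.3333*(2.3567 - 4.5109) = 1.6386
  grad(y) = 32.9404, v = y - alpha*grad = 0.6965
  prox(v) = soft_thresh(0.6965, 0.0621) = 0.6344
f(x_2) = 7*0.6344^2 + 10*0.6344 + 2.17*|0.6344| = 10.5388


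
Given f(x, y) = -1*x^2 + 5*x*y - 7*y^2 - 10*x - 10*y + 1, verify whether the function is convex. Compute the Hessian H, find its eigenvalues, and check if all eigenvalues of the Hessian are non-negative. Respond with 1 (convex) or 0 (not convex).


The Hessian of f(x,y) = -1*x^2 + 5*x*y - 7*y^2 - 10*x - 10*y + 1 is:
H = [[-2, 5], [5, -14]]
Trace = -2 - 14 = -16
Determinant = -2*-14 - (5)^2 = 3
Discriminant = (-16)^2 - 4*3 = 244.0
Eigenvalues: lambda_1 = -15.8102, lambda_2 = -0.1898
The function is not convex.

0


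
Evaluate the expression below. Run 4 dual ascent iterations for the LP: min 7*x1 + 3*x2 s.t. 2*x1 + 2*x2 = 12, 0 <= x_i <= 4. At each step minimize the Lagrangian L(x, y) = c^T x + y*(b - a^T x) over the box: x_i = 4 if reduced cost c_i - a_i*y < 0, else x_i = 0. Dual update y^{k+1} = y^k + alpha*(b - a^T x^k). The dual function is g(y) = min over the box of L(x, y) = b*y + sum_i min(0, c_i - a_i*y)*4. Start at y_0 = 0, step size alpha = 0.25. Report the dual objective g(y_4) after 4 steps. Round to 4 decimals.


Dual ascent for LP: min 7*x1 + 3*x2, 2*x1 + 2*x2 = 12, 0 <= x_i <= 4
Step 1: y^k = 0.0, reduced costs: (7.0, 3.0)
  x^k = (0.0, 0.0), subgradient = b - a^T x = 12.0
  y^{k+1} = 0.0 + 0.25*12.0 = 3.0
Step 2: y^k = 3.0, reduced costs: (1.0, -3.0)
  x^k = (0.0, 4.0), subgradient = b - a^T x = 4.0
  y^{k+1} = 3.0 + 0.25*4.0 = 4.0
Step 3: y^k = 4.0, reduced costs: (-1.0, -5.0)
  x^k = (4.0, 4.0), subgradient = b - a^T x = -4.0
  y^{k+1} = 4.0 + 0.25*-4.0 = 3.0
Step 4: y^k = 3.0, reduced costs: (1.0, -3.0)
  x^k = (0.0, 4.0), subgradient = b - a^T x = 4.0
  y^{k+1} = 3.0 + 0.25*4.0 = 4.0
Dual objective at y_4 = 4.0: reduced costs (-1.0, -5.0), box minimizer x = (4.0, 4.0)
g(y_4) = b*y + (c1 - a1*y)*x1 + (c2 - a2*y)*x2 = 12*4.0 + (-1.0)*4.0 + (-5.0)*4.0 = 48.0 - 4.0 - 20.0 = 24.0


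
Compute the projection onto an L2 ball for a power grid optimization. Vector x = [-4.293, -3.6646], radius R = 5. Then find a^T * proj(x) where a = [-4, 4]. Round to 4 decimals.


Step 1: Compute ||x|| (intermediates to 6 decimals).
||x|| = sqrt((-4.293)^2 + (-3.6646)^2) = 5.64439
Step 2: Project.
Since ||x|| > R, scale = R/||x|| = 5/5.64439 = 0.885835, proj(x) = scale * x
proj(x) = [-3.80289, -3.246231]
Step 3: Dot product.
a^T * proj(x) = -4*(-3.80289) + 4*(-3.246231) = 2.2266


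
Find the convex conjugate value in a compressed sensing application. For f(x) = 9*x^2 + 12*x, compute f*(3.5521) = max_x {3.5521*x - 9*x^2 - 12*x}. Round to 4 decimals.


f*(y) = sup_x {y*x - a*x^2 - b*x} = sup_x {(y-b)*x - a*x^2}
FOC: (y - b) - 2a*x = 0 => x* = (y - b)/(2a)
x* = (3.5521 - 12)/(2*9) = -0.4693
f*(3.5521) = (y-b)^2/(4a) = (3.5521 - 12)^2/(4*9)
= 71.367/36 = 1.9824


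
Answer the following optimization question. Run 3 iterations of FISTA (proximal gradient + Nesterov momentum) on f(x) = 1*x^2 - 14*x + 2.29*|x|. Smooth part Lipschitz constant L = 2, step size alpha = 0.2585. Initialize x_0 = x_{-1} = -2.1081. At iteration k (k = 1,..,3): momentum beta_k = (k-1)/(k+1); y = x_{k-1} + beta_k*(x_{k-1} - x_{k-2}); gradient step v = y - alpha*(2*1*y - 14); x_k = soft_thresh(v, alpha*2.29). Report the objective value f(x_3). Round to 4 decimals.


FISTA on f(x) = 1*x^2 - 14*x + 2.29*|x|
L = 2, alpha = 0.2585
Iteration 1: beta = 0.0, y = -2.1081 + 0.0*(-2.1081 + 2.1081) = -2.1081
  grad(y) = -18.2162, v = y - alpha*grad = 2.6008
  prox(v) = soft_thresh(2.6008, 0.592) = 2.0088
Iteration 2: beta = 0.3333, y = 2.0088 + 0.3333*(2.0088 + 2.1081) = 3.3811
  grad(y) = -7.2377, v = y - alpha*grad = 5.2521
  prox(v) = soft_thresh(5.2521, 0.592) = 4.6601
Iteration 3: beta = 0.5, y = 4.6601 + 0.5*(4.6601 - 2.0088) = 5.9858
  grad(y) = -2.0285, v = y - alpha*grad = 6.5101
  prox(v) = soft_thresh(6.5101, 0.592) = 5.9182
f(x_3) = 1*5.9182^2 - 14*5.9182 + 2.29*|5.9182| = -34.277


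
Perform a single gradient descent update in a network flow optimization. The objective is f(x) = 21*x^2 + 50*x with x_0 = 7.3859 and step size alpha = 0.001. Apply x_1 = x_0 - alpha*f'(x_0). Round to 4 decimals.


We compute the gradient at x_0 and apply the update.
f'(x) = 42*x + 50
f'(7.3859) = 42*7.3859 + 50 = 360.2078
x_1 = 7.3859 - 0.001*360.2078 = 7.0257


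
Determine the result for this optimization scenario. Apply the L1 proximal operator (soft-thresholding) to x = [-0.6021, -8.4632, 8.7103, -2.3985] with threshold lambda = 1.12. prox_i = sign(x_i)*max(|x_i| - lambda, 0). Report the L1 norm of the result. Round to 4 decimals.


Soft-thresholding with lambda = 1.12:
prox(-0.6021) = sign(-0.6021)*max(|-0.6021| - 1.12, 0) = 0.0
prox(-8.4632) = sign(-8.4632)*max(|-8.4632| - 1.12, 0) = -7.3432
prox(8.7103) = sign(8.7103)*max(|8.7103| - 1.12, 0) = 7.5903
prox(-2.3985) = sign(-2.3985)*max(|-2.3985| - 1.12, 0) = -1.2785
prox(x) = [0.0, -7.3432, 7.5903, -1.2785]
||prox(x)||_1 = 0.0 + 7.3432 + 7.5903 + 1.2785 = 16.212


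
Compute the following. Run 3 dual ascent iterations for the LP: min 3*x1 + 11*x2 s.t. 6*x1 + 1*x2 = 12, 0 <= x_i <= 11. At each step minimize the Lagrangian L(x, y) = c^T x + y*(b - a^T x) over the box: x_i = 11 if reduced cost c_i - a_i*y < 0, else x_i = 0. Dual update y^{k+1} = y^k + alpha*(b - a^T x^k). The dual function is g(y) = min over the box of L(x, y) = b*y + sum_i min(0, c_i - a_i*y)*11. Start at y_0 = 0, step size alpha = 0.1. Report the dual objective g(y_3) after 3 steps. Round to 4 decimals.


Dual ascent for LP: min 3*x1 + 11*x2, 6*x1 + 1*x2 = 12, 0 <= x_i <= 11
Step 1: y^k = 0.0, reduced costs: (3.0, 11.0)
  x^k = (0.0, 0.0), subgradient = b - a^T x = 12.0
  y^{k+1} = 0.0 + 0.1*12.0 = 1.2
Step 2: y^k = 1.2, reduced costs: (-4.2, 9.8)
  x^k = (11.0, 0.0), subgradient = b - a^T x = -54.0
  y^{k+1} = 1.2 + 0.1*-54.0 = -4.2
Step 3: y^k = -4.2, reduced costs: (28.2, 15.2)
  x^k = (0.0, 0.0), subgradient = b - a^T x = 12.0
  y^{k+1} = -4.2 + 0.1*12.0 = -3.0
Dual objective at y_3 = -3.0: reduced costs (21.0, 14.0), box minimizer x = (0.0, 0.0)
g(y_3) = b*y + (c1 - a1*y)*x1 + (c2 - a2*y)*x2 = 12*(-3.0) + 21.0*0.0 + 14.0*0.0 = -36.0 + 0.0 + 0.0 = -36.0


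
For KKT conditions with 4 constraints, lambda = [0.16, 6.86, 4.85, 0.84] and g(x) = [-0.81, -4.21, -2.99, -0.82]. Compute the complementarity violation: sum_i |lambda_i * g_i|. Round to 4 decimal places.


KKT complementary slackness check:
lambda_1 * g_1 = 0.16 * -0.81 = -0.1296
lambda_2 * g_2 = 6.86 * -4.21 = -28.8806
lambda_3 * g_3 = 4.85 * -2.99 = -14.5015
lambda_4 * g_4 = 0.84 * -0.82 = -0.6888
Total violation = 0.1296 + 28.8806 + 14.5015 + 0.6888 = 44.2005


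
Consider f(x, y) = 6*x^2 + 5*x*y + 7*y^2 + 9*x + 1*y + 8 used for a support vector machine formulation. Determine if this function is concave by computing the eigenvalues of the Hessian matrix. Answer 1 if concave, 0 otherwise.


The Hessian of f(x,y) = 6*x^2 + 5*x*y + 7*y^2 + 9*x + 1*y + 8 is:
H = [[12, 5], [5, 14]]
Trace = 12 + 14 = 26
Determinant = 12*14 - (5)^2 = 143
Discriminant = (26)^2 - 4*143 = 104.0
Eigenvalues: lambda_1 = 7.901, lambda_2 = 18.099
The function is not concave.

0


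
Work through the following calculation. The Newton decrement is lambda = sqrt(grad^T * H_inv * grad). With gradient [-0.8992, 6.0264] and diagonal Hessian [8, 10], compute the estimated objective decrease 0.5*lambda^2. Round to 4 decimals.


Step 1: H is diagonal, so H^(-1) * g = [-0.1124, 0.6026].
Step 2: g^T H^(-1) g = sum_i g_i^2 / H_ii
  = (-0.8992)^2/8 + (6.0264)^2/10
  = 0.1011 + 3.6317 = 3.7328
Step 3: Objective decrease = 0.5 * g^T H^(-1) g = 1.8664


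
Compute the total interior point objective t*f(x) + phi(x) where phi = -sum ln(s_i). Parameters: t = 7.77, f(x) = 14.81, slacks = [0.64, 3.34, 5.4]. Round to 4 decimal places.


Step 1: Compute log-barrier.
ln values: [-0.4463, 1.206, 1.6864]
phi = -(-0.4463 + 1.206 + 1.6864) = -2.4461
Step 2: Compute augmented objective.
t*f(x) = 7.77*14.81 = 115.0737
Total = 115.0737 - 2.4461 = 112.6276


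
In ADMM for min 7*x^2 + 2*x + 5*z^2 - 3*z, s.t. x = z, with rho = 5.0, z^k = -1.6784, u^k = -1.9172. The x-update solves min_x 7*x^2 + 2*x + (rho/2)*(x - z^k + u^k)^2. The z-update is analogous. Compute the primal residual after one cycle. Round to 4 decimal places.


ADMM iteration with rho = 5.0, z^k = -1.6784, u^k = -1.9172
Step 1: x-update.
Minimize 7*x^2 + 2*x + (5.0/2)*(x + 1.6784 - 1.9172)^2
FOC: (2*7 + 5.0)*x = -2 + 5.0*(-1.6784 + 1.9172)
x^{k+1} = -0.0424
Step 2: z-update.
Minimize 5*z^2 - 3*z + (5.0/2)*(-0.0424 - z - 1.9172)^2
FOC: (2*5 + 5.0)*z = 3 + 5.0*(-0.0424 - 1.9172)
z^{k+1} = -0.4532
Step 3: u-update.
u^{k+1} = -1.9172 - 0.0424 + 0.4532 = -1.5064
Step 4: Primal residual = |-0.0424 + 0.4532| = 0.4108


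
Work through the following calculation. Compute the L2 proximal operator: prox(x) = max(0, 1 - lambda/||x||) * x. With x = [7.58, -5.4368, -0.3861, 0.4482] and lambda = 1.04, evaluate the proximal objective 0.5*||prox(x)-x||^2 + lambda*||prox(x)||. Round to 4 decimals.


Step 1: Compute ||x||.
||x|| = 9.3469
Step 2: Compute scaling factor.
scale = max(0, 1 - 1.04/9.3469) = 0.8887
Step 3: prox(x) = [6.7366, -4.8319, -0.3431, 0.3983]
||prox(x)|| = 8.3069
Step 4: Proximal objective.
0.5*||prox-x||^2 = 0.5408
lambda*||prox|| = 8.6392
Total = 9.18


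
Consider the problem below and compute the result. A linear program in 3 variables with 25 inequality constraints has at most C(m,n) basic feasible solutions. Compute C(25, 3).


Each vertex corresponds to some choice of n active constraints out of m, so the number of vertices is at most C(m, n) = m! / (n!(m-n)!).
m = 25, n = 3
Numerator: 25 * 24 * 23
Denominator: 3! = 6
C(25, 3) = 2300


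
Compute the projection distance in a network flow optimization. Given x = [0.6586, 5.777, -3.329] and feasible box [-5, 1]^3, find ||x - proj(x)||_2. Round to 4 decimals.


Project each component onto [-5, 1].
clip(0.6586) = 0.6586, clip(5.777) = 1.0, clip(-3.329) = -3.329
Projection = [0.6586, 1.0, -3.329]
Squared diffs: [0.0, 22.8197, 0.0]
Distance = sqrt(22.8197) = 4.777


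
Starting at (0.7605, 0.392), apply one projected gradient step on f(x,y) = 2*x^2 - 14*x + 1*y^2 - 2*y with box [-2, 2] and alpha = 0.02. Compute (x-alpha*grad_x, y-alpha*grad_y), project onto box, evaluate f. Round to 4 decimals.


Step 1: Compute gradient at (0.7605, 0.392).
grad_x = 2*2*0.7605 - 14 = -10.958
grad_y = 2*1*0.392 - 2 = -1.216
Step 2: Gradient step.
x_raw = 0.7605 - 0.02*-10.958 = 0.9797
y_raw = 0.392 - 0.02*-1.216 = 0.4163
Step 3: Project onto [-2, 2].
x_proj = clip(0.9797) = 0.9797
y_proj = clip(0.4163) = 0.4163
Step 4: Evaluate f.
f(0.9797, 0.4163) = -12.4551


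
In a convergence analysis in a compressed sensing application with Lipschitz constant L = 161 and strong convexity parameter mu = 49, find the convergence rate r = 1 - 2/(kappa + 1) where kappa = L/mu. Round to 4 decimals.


Step 1: Compute the condition number.
kappa = L/mu = 161/49 = 3.2857
Step 2: Compute the convergence rate.
r = 1 - 2/(kappa + 1) = 1 - 2*mu/(L + mu) = (L - mu)/(L + mu) = 112/210 = 0.5333


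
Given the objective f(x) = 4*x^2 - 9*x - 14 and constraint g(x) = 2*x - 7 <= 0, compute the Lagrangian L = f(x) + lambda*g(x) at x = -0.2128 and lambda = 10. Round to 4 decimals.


Step 1: Evaluate f(x).
f(-0.2128) = 4*(-0.2128)^2 - 9*(-0.2128) - 14 = -11.9037
Step 2: Evaluate g(x).
g(-0.2128) = 2*-0.2128 - 7 = -7.4256
Step 3: Compute Lagrangian.
L = -11.9037 + 10*-7.4256 = -86.1597


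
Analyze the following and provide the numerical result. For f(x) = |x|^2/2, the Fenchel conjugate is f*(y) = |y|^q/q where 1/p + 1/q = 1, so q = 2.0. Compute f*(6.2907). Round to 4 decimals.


The conjugate exponent q satisfies 1/p + 1/q = 1.
p = 2, so q = 2/(2 - 1) = 2.0
|y|^q = 6.2907^2.0 = 39.5729
f*(6.2907) = 39.5729 / 2.0 = 19.7865


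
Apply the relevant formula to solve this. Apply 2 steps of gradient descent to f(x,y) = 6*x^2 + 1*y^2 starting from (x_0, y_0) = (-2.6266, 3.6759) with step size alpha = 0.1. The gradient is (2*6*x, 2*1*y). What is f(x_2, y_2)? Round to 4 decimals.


Gradient descent on f(x,y) = 6*x^2 + 1*y^2.
Starting point: (-2.6266, 3.6759), alpha = 0.1
Step 1: grad_x = 2*6*-2.6266 = -31.5192, grad_y = 2*1*3.6759 = 7.3518
  x_1 = -2.6266 - 0.1*-31.5192 = 0.5253
  y_1 = 3.6759 - 0.1*7.3518 = 2.9407
Step 2: grad_x = 2*6*0.5253 = 6.3038, grad_y = 2*1*2.9407 = 5.8814
  x_2 = 0.5253 - 0.1*6.3038 = -0.1051
  y_2 = 2.9407 - 0.1*5.8814 = 2.3526
f(-0.1051, 2.3526) = 6*(-0.1051)^2 + 1*2.3526^2 = 5.6008
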